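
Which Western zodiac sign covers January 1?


Date: January 1
Conventional tropical zodiac dates: Capricorn from December 22 onward; Aquarius starts January 20
January 1 falls within the Capricorn range

Capricorn


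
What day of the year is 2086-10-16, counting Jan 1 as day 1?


Date: October 16, 2086
Days in months 1 through 9: 273
Plus 16 days in October

Day of year: 289


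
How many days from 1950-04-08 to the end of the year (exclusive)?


Day of year: 98 of 365
Remaining = 365 - 98

267 days


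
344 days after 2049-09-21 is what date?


Start: 2049-09-21, add 344 days
September 2049 has 30 days: 30 - 21 = 9 days to September 30 -> 335 left
October 2049 has 31 days -> 304 left
November 2049 has 30 days -> 274 left
December 2049 has 31 days -> 243 left
January 2050 has 31 days -> 212 left
February 2050 has 28 days -> 184 left
March 2050 has 31 days -> 153 left
April 2050 has 30 days -> 123 left
May 2050 has 31 days -> 92 left
June 2050 has 30 days -> 62 left
July 2050 has 31 days -> 31 left
August 2050: 31 <= 31 -> lands on August 31

Result: 2050-08-31


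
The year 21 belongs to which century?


Century = (year - 1) // 100 + 1
= (21 - 1) // 100 + 1
= 20 // 100 + 1
= 0 + 1

1st century


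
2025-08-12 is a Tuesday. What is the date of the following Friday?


Current: Tuesday
Target: Friday
Days ahead: 3

Next Friday: 2025-08-15


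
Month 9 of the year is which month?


Month 9 of 12

September


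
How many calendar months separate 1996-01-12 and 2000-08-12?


From January 1996 to August 2000
4 years * 12 = 48 months, plus 7 months = 55

55 months


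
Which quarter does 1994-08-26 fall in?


Month: August (month 8)
Q1: Jan-Mar, Q2: Apr-Jun, Q3: Jul-Sep, Q4: Oct-Dec

Q3


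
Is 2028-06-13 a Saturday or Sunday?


Anchor: Jan 1, 2028. With p = 2028 - 1 = 2027: (p + p//4 - p//100 + p//400) mod 7 = (2027 + 506 - 20 + 5) mod 7 = 2518 mod 7 = 5 -> Saturday (Mon=0 ... Sun=6)
Day of year: 165; offset = 164
Weekday index = (5 + 164) mod 7 = 1 -> Tuesday
Weekend days: Saturday, Sunday

No


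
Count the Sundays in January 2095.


January 2095 has 31 days
Anchor: Jan 1, 2095. With p = 2095 - 1 = 2094: (p + p//4 - p//100 + p//400) mod 7 = (2094 + 523 - 20 + 5) mod 7 = 2602 mod 7 = 5 -> Saturday (Mon=0 ... Sun=6)
January 1 is the anchor itself -> Saturday
First Sunday is January 2
Sundays: 2, 9, 16, 23, 30

5 Sundays


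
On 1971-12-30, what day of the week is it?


Date: December 30, 1971
Anchor: Jan 1, 1971. With p = 1971 - 1 = 1970: (p + p//4 - p//100 + p//400) mod 7 = (1970 + 492 - 19 + 4) mod 7 = 2447 mod 7 = 4 -> Friday (Mon=0 ... Sun=6)
Days before December (Jan-Nov): 334; offset = 334 + 30 - 1 = 363
Weekday index = (4 + 363) mod 7 = 3

Day of the week: Thursday


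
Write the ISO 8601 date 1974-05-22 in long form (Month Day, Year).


ISO 1974-05-22 parses as year=1974, month=05, day=22
Month 5 -> May

May 22, 1974


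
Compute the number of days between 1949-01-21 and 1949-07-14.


From 1949-01-21 to 1949-07-14
1949-01-21: day of year = 21
1949-07-14: days before July = 31 + 28 + 31 + 30 + 31 + 30 = 181 (1949 is not a leap year); day of year = 181 + 14 = 195
Same year: 195 - 21 = 174

174 days


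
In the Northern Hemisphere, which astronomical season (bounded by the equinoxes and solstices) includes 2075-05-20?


Date: May 20
Astronomical Spring (approx.; exact equinox/solstice day varies by year): March 20 to June 20
May 20 falls within the Spring window

Spring


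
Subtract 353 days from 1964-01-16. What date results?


Start: 1964-01-16, subtract 353 days
Back 16 days from January 16 reaches December 31, 1963 -> 337 left
December 1963 has 31 days -> back to November 30, 1963 -> 306 left
November 1963 has 30 days -> back to October 31, 1963 -> 276 left
October 1963 has 31 days -> back to September 30, 1963 -> 245 left
September 1963 has 30 days -> back to August 31, 1963 -> 215 left
August 1963 has 31 days -> back to July 31, 1963 -> 184 left
July 1963 has 31 days -> back to June 30, 1963 -> 153 left
June 1963 has 30 days -> back to May 31, 1963 -> 123 left
May 1963 has 31 days -> back to April 30, 1963 -> 92 left
April 1963 has 30 days -> back to March 31, 1963 -> 62 left
March 1963 has 31 days -> back to February 28, 1963 -> 31 left
February 1963 has 28 days -> back to January 31, 1963 -> 3 left
January 1963: 31 - 3 = 28 -> lands on January 28

Result: 1963-01-28


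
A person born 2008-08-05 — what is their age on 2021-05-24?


Birth: 2008-08-05
Reference: 2021-05-24
Year difference: 2021 - 2008 = 13
Birthday not yet reached in 2021, subtract 1

12 years old


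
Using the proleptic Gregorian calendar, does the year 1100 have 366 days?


Gregorian leap year rule: divisible by 4, but not by 100, unless also by 400.
1100 is divisible by 100 but not 400 -> not a leap year

No


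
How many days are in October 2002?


October 2002

31 days


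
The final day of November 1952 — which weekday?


November 1952 has 30 days
Anchor: Jan 1, 1952. With p = 1952 - 1 = 1951: (p + p//4 - p//100 + p//400) mod 7 = (1951 + 487 - 19 + 4) mod 7 = 2423 mod 7 = 1 -> Tuesday (Mon=0 ... Sun=6)
Days before November (Jan-Oct): 305; November 1 index = (1 + 305) mod 7 = 5 -> Saturday
Last day offset: 30 - 1 = 29 days
Weekday index = (5 + 29) mod 7 = 6

Sunday, November 30


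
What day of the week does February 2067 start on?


Target: February 1, 2067
Anchor: Jan 1, 2067. With p = 2067 - 1 = 2066: (p + p//4 - p//100 + p//400) mod 7 = (2066 + 516 - 20 + 5) mod 7 = 2567 mod 7 = 5 -> Saturday (Mon=0 ... Sun=6)
Days before February (Jan): 31 days
Weekday index = (5 + 31) mod 7 = 1

Tuesday


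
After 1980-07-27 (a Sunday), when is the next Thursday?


Current: Sunday
Target: Thursday
Days ahead: 4

Next Thursday: 1980-07-31


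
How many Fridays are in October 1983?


October 1983 has 31 days
Anchor: Jan 1, 1983. With p = 1983 - 1 = 1982: (p + p//4 - p//100 + p//400) mod 7 = (1982 + 495 - 19 + 4) mod 7 = 2462 mod 7 = 5 -> Saturday (Mon=0 ... Sun=6)
Days before October (Jan-Sep): 273; October 1 index = (5 + 273) mod 7 = 5 -> Saturday
First Friday is October 7
Fridays: 7, 14, 21, 28

4 Fridays


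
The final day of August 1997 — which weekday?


August 1997 has 31 days
Anchor: Jan 1, 1997. With p = 1997 - 1 = 1996: (p + p//4 - p//100 + p//400) mod 7 = (1996 + 499 - 19 + 4) mod 7 = 2480 mod 7 = 2 -> Wednesday (Mon=0 ... Sun=6)
Days before August (Jan-Jul): 212; August 1 index = (2 + 212) mod 7 = 4 -> Friday
Last day offset: 31 - 1 = 30 days
Weekday index = (4 + 30) mod 7 = 6

Sunday, August 31


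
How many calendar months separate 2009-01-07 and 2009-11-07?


From January 2009 to November 2009
0 years * 12 = 0 months, plus 10 months = 10

10 months


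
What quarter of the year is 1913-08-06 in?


Month: August (month 8)
Q1: Jan-Mar, Q2: Apr-Jun, Q3: Jul-Sep, Q4: Oct-Dec

Q3


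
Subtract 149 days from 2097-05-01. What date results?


Start: 2097-05-01, subtract 149 days
Back 1 day from May 1 reaches April 30, 2097 -> 148 left
April 2097 has 30 days -> back to March 31, 2097 -> 118 left
March 2097 has 31 days -> back to February 28, 2097 -> 87 left
February 2097 has 28 days -> back to January 31, 2097 -> 59 left
January 2097 has 31 days -> back to December 31, 2096 -> 28 left
December 2096: 31 - 28 = 3 -> lands on December 3

Result: 2096-12-03


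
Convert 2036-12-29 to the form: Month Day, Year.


ISO 2036-12-29 parses as year=2036, month=12, day=29
Month 12 -> December

December 29, 2036


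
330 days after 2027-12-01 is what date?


Start: 2027-12-01, add 330 days
December 2027 has 31 days: 31 - 1 = 30 days to December 31 -> 300 left
January 2028 has 31 days -> 269 left
February 2028 has 29 days -> 240 left
March 2028 has 31 days -> 209 left
April 2028 has 30 days -> 179 left
May 2028 has 31 days -> 148 left
June 2028 has 30 days -> 118 left
July 2028 has 31 days -> 87 left
August 2028 has 31 days -> 56 left
September 2028 has 30 days -> 26 left
October 2028: 26 <= 31 -> lands on October 26

Result: 2028-10-26


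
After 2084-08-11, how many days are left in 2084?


Day of year: 224 of 366
Remaining = 366 - 224

142 days


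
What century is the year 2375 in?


Century = (year - 1) // 100 + 1
= (2375 - 1) // 100 + 1
= 2374 // 100 + 1
= 23 + 1

24th century


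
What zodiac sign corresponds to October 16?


Date: October 16
Conventional tropical zodiac dates: Libra from September 23 onward; Scorpio starts October 23
October 16 falls within the Libra range

Libra


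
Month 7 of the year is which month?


Month 7 of 12

July


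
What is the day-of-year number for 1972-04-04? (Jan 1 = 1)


Date: April 4, 1972
Days in months 1 through 3: 91
Plus 4 days in April

Day of year: 95


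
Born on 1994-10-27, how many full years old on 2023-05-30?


Birth: 1994-10-27
Reference: 2023-05-30
Year difference: 2023 - 1994 = 29
Birthday not yet reached in 2023, subtract 1

28 years old


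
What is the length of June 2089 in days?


June 2089

30 days


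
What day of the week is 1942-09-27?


Date: September 27, 1942
Anchor: Jan 1, 1942. With p = 1942 - 1 = 1941: (p + p//4 - p//100 + p//400) mod 7 = (1941 + 485 - 19 + 4) mod 7 = 2411 mod 7 = 3 -> Thursday (Mon=0 ... Sun=6)
Days before September (Jan-Aug): 243; offset = 243 + 27 - 1 = 269
Weekday index = (3 + 269) mod 7 = 6

Day of the week: Sunday


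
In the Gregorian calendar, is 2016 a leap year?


Gregorian leap year rule: divisible by 4, but not by 100, unless also by 400.
2016 is divisible by 4 but not 100 -> leap year

Yes


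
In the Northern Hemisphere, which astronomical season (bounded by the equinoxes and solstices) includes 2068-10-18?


Date: October 18
Astronomical Autumn (approx.; exact equinox/solstice day varies by year): September 22 to December 20
October 18 falls within the Autumn window

Autumn


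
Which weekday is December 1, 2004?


Target: December 1, 2004
Anchor: Jan 1, 2004. With p = 2004 - 1 = 2003: (p + p//4 - p//100 + p//400) mod 7 = (2003 + 500 - 20 + 5) mod 7 = 2488 mod 7 = 3 -> Thursday (Mon=0 ... Sun=6)
Days before December (Jan-Nov): 335 days
Weekday index = (3 + 335) mod 7 = 2

Wednesday


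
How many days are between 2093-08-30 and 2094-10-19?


From 2093-08-30 to 2094-10-19
2093-08-30: days before August = 31 + 28 + 31 + 30 + 31 + 30 + 31 = 212 (2093 is not a leap year); day of year = 212 + 30 = 242
2094-10-19: days before October = 31 + 28 + 31 + 30 + 31 + 30 + 31 + 31 + 30 = 273 (2094 is not a leap year); day of year = 273 + 19 = 292
Rest of 2093: 365 - 242 = 123
Total = 123 + 292 = 415

415 days


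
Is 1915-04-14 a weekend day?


Anchor: Jan 1, 1915. With p = 1915 - 1 = 1914: (p + p//4 - p//100 + p//400) mod 7 = (1914 + 478 - 19 + 4) mod 7 = 2377 mod 7 = 4 -> Friday (Mon=0 ... Sun=6)
Day of year: 104; offset = 103
Weekday index = (4 + 103) mod 7 = 2 -> Wednesday
Weekend days: Saturday, Sunday

No


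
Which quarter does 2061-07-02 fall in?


Month: July (month 7)
Q1: Jan-Mar, Q2: Apr-Jun, Q3: Jul-Sep, Q4: Oct-Dec

Q3


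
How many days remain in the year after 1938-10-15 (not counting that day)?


Day of year: 288 of 365
Remaining = 365 - 288

77 days


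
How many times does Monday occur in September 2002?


September 2002 has 30 days
Anchor: Jan 1, 2002. With p = 2002 - 1 = 2001: (p + p//4 - p//100 + p//400) mod 7 = (2001 + 500 - 20 + 5) mod 7 = 2486 mod 7 = 1 -> Tuesday (Mon=0 ... Sun=6)
Days before September (Jan-Aug): 243; September 1 index = (1 + 243) mod 7 = 6 -> Sunday
First Monday is September 2
Mondays: 2, 9, 16, 23, 30

5 Mondays


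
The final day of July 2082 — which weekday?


July 2082 has 31 days
Anchor: Jan 1, 2082. With p = 2082 - 1 = 2081: (p + p//4 - p//100 + p//400) mod 7 = (2081 + 520 - 20 + 5) mod 7 = 2586 mod 7 = 3 -> Thursday (Mon=0 ... Sun=6)
Days before July (Jan-Jun): 181; July 1 index = (3 + 181) mod 7 = 2 -> Wednesday
Last day offset: 31 - 1 = 30 days
Weekday index = (2 + 30) mod 7 = 4

Friday, July 31


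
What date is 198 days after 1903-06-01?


Start: 1903-06-01, add 198 days
June 1903 has 30 days: 30 - 1 = 29 days to June 30 -> 169 left
July 1903 has 31 days -> 138 left
August 1903 has 31 days -> 107 left
September 1903 has 30 days -> 77 left
October 1903 has 31 days -> 46 left
November 1903 has 30 days -> 16 left
December 1903: 16 <= 31 -> lands on December 16

Result: 1903-12-16


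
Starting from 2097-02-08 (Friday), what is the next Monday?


Current: Friday
Target: Monday
Days ahead: 3

Next Monday: 2097-02-11


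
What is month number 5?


Month 5 of 12

May


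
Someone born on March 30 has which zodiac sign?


Date: March 30
Conventional tropical zodiac dates: Aries from March 21 onward; Taurus starts April 20
March 30 falls within the Aries range

Aries


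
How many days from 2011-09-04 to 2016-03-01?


From 2011-09-04 to 2016-03-01
2011-09-04: days before September = 31 + 28 + 31 + 30 + 31 + 30 + 31 + 31 = 243 (2011 is not a leap year); day of year = 243 + 4 = 247
2016-03-01: days before March = 31 + 29 = 60 (2016 is a leap year); day of year = 60 + 1 = 61
Rest of 2011: 365 - 247 = 118
Full years 2012 (366), 2013 (365), 2014 (365), 2015 (365): 1461
Total = 118 + 1461 + 61 = 1640

1640 days


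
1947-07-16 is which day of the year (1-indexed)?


Date: July 16, 1947
Days in months 1 through 6: 181
Plus 16 days in July

Day of year: 197


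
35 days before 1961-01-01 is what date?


Start: 1961-01-01, subtract 35 days
Back 1 day from January 1 reaches December 31, 1960 -> 34 left
December 1960 has 31 days -> back to November 30, 1960 -> 3 left
November 1960: 30 - 3 = 27 -> lands on November 27

Result: 1960-11-27


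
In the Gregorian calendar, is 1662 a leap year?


Gregorian leap year rule: divisible by 4, but not by 100, unless also by 400.
1662 is not divisible by 4 -> not a leap year

No


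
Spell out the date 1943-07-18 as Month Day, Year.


ISO 1943-07-18 parses as year=1943, month=07, day=18
Month 7 -> July

July 18, 1943


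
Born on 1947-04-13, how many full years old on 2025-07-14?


Birth: 1947-04-13
Reference: 2025-07-14
Year difference: 2025 - 1947 = 78

78 years old


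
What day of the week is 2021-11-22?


Date: November 22, 2021
Anchor: Jan 1, 2021. With p = 2021 - 1 = 2020: (p + p//4 - p//100 + p//400) mod 7 = (2020 + 505 - 20 + 5) mod 7 = 2510 mod 7 = 4 -> Friday (Mon=0 ... Sun=6)
Days before November (Jan-Oct): 304; offset = 304 + 22 - 1 = 325
Weekday index = (4 + 325) mod 7 = 0

Day of the week: Monday


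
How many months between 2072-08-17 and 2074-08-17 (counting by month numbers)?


From August 2072 to August 2074
2 years * 12 = 24 months = 24

24 months


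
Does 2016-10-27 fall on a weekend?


Anchor: Jan 1, 2016. With p = 2016 - 1 = 2015: (p + p//4 - p//100 + p//400) mod 7 = (2015 + 503 - 20 + 5) mod 7 = 2503 mod 7 = 4 -> Friday (Mon=0 ... Sun=6)
Day of year: 301; offset = 300
Weekday index = (4 + 300) mod 7 = 3 -> Thursday
Weekend days: Saturday, Sunday

No


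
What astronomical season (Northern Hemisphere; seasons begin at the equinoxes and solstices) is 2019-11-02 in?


Date: November 2
Astronomical Autumn (approx.; exact equinox/solstice day varies by year): September 22 to December 20
November 2 falls within the Autumn window

Autumn


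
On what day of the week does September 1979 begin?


Target: September 1, 1979
Anchor: Jan 1, 1979. With p = 1979 - 1 = 1978: (p + p//4 - p//100 + p//400) mod 7 = (1978 + 494 - 19 + 4) mod 7 = 2457 mod 7 = 0 -> Monday (Mon=0 ... Sun=6)
Days before September (Jan-Aug): 243 days
Weekday index = (0 + 243) mod 7 = 5

Saturday


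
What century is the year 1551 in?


Century = (year - 1) // 100 + 1
= (1551 - 1) // 100 + 1
= 1550 // 100 + 1
= 15 + 1

16th century


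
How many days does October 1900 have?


October 1900

31 days


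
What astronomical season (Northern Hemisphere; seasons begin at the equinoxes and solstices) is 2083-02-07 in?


Date: February 7
Astronomical Winter (approx.; exact equinox/solstice day varies by year): December 21 to March 19
February 7 falls within the Winter window

Winter


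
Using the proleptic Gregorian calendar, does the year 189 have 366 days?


Gregorian leap year rule: divisible by 4, but not by 100, unless also by 400.
189 is not divisible by 4 -> not a leap year

No


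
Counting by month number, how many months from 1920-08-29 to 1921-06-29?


From August 1920 to June 1921
1 year * 12 = 12 months, minus 2 months = 10

10 months


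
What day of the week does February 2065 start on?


Target: February 1, 2065
Anchor: Jan 1, 2065. With p = 2065 - 1 = 2064: (p + p//4 - p//100 + p//400) mod 7 = (2064 + 516 - 20 + 5) mod 7 = 2565 mod 7 = 3 -> Thursday (Mon=0 ... Sun=6)
Days before February (Jan): 31 days
Weekday index = (3 + 31) mod 7 = 6

Sunday


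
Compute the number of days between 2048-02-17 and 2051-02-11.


From 2048-02-17 to 2051-02-11
2048-02-17: days before February = 31; day of year = 31 + 17 = 48
2051-02-11: days before February = 31; day of year = 31 + 11 = 42
Rest of 2048: 366 - 48 = 318
Full years 2049 (365), 2050 (365): 730
Total = 318 + 730 + 42 = 1090

1090 days


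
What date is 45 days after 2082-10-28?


Start: 2082-10-28, add 45 days
October 2082 has 31 days: 31 - 28 = 3 days to October 31 -> 42 left
November 2082 has 30 days -> 12 left
December 2082: 12 <= 31 -> lands on December 12

Result: 2082-12-12


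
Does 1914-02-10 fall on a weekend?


Anchor: Jan 1, 1914. With p = 1914 - 1 = 1913: (p + p//4 - p//100 + p//400) mod 7 = (1913 + 478 - 19 + 4) mod 7 = 2376 mod 7 = 3 -> Thursday (Mon=0 ... Sun=6)
Day of year: 41; offset = 40
Weekday index = (3 + 40) mod 7 = 1 -> Tuesday
Weekend days: Saturday, Sunday

No


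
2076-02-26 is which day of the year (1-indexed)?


Date: February 26, 2076
Days in months 1 through 1: 31
Plus 26 days in February

Day of year: 57


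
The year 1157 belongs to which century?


Century = (year - 1) // 100 + 1
= (1157 - 1) // 100 + 1
= 1156 // 100 + 1
= 11 + 1

12th century


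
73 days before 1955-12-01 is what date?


Start: 1955-12-01, subtract 73 days
Back 1 day from December 1 reaches November 30, 1955 -> 72 left
November 1955 has 30 days -> back to October 31, 1955 -> 42 left
October 1955 has 31 days -> back to September 30, 1955 -> 11 left
September 1955: 30 - 11 = 19 -> lands on September 19

Result: 1955-09-19


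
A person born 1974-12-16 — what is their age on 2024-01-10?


Birth: 1974-12-16
Reference: 2024-01-10
Year difference: 2024 - 1974 = 50
Birthday not yet reached in 2024, subtract 1

49 years old


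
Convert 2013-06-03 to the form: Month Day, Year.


ISO 2013-06-03 parses as year=2013, month=06, day=03
Month 6 -> June

June 3, 2013


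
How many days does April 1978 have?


April 1978

30 days


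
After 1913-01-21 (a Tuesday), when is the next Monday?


Current: Tuesday
Target: Monday
Days ahead: 6

Next Monday: 1913-01-27


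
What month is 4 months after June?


June is month 6
6 + 4 = 10

October


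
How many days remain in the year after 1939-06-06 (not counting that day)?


Day of year: 157 of 365
Remaining = 365 - 157

208 days


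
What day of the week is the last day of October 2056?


October 2056 has 31 days
Anchor: Jan 1, 2056. With p = 2056 - 1 = 2055: (p + p//4 - p//100 + p//400) mod 7 = (2055 + 513 - 20 + 5) mod 7 = 2553 mod 7 = 5 -> Saturday (Mon=0 ... Sun=6)
Days before October (Jan-Sep): 274; October 1 index = (5 + 274) mod 7 = 6 -> Sunday
Last day offset: 31 - 1 = 30 days
Weekday index = (6 + 30) mod 7 = 1

Tuesday, October 31


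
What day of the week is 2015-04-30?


Date: April 30, 2015
Anchor: Jan 1, 2015. With p = 2015 - 1 = 2014: (p + p//4 - p//100 + p//400) mod 7 = (2014 + 503 - 20 + 5) mod 7 = 2502 mod 7 = 3 -> Thursday (Mon=0 ... Sun=6)
Days before April (Jan-Mar): 90; offset = 90 + 30 - 1 = 119
Weekday index = (3 + 119) mod 7 = 3

Day of the week: Thursday


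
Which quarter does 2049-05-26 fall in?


Month: May (month 5)
Q1: Jan-Mar, Q2: Apr-Jun, Q3: Jul-Sep, Q4: Oct-Dec

Q2


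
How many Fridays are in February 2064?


February 2064 has 29 days
Anchor: Jan 1, 2064. With p = 2064 - 1 = 2063: (p + p//4 - p//100 + p//400) mod 7 = (2063 + 515 - 20 + 5) mod 7 = 2563 mod 7 = 1 -> Tuesday (Mon=0 ... Sun=6)
Days before February (Jan): 31; February 1 index = (1 + 31) mod 7 = 4 -> Friday
First Friday is February 1
Fridays: 1, 8, 15, 22, 29

5 Fridays


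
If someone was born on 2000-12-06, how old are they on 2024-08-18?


Birth: 2000-12-06
Reference: 2024-08-18
Year difference: 2024 - 2000 = 24
Birthday not yet reached in 2024, subtract 1

23 years old


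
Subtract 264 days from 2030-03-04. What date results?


Start: 2030-03-04, subtract 264 days
Back 4 days from March 4 reaches February 28, 2030 -> 260 left
February 2030 has 28 days -> back to January 31, 2030 -> 232 left
January 2030 has 31 days -> back to December 31, 2029 -> 201 left
December 2029 has 31 days -> back to November 30, 2029 -> 170 left
November 2029 has 30 days -> back to October 31, 2029 -> 140 left
October 2029 has 31 days -> back to September 30, 2029 -> 109 left
September 2029 has 30 days -> back to August 31, 2029 -> 79 left
August 2029 has 31 days -> back to July 31, 2029 -> 48 left
July 2029 has 31 days -> back to June 30, 2029 -> 17 left
June 2029: 30 - 17 = 13 -> lands on June 13

Result: 2029-06-13


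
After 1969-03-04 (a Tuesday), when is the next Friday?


Current: Tuesday
Target: Friday
Days ahead: 3

Next Friday: 1969-03-07


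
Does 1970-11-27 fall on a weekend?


Anchor: Jan 1, 1970. With p = 1970 - 1 = 1969: (p + p//4 - p//100 + p//400) mod 7 = (1969 + 492 - 19 + 4) mod 7 = 2446 mod 7 = 3 -> Thursday (Mon=0 ... Sun=6)
Day of year: 331; offset = 330
Weekday index = (3 + 330) mod 7 = 4 -> Friday
Weekend days: Saturday, Sunday

No


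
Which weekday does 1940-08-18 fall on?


Date: August 18, 1940
Anchor: Jan 1, 1940. With p = 1940 - 1 = 1939: (p + p//4 - p//100 + p//400) mod 7 = (1939 + 484 - 19 + 4) mod 7 = 2408 mod 7 = 0 -> Monday (Mon=0 ... Sun=6)
Days before August (Jan-Jul): 213; offset = 213 + 18 - 1 = 230
Weekday index = (0 + 230) mod 7 = 6

Day of the week: Sunday


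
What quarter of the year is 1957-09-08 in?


Month: September (month 9)
Q1: Jan-Mar, Q2: Apr-Jun, Q3: Jul-Sep, Q4: Oct-Dec

Q3


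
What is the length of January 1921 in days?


January 1921

31 days


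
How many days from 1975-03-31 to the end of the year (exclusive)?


Day of year: 90 of 365
Remaining = 365 - 90

275 days


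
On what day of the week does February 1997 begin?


Target: February 1, 1997
Anchor: Jan 1, 1997. With p = 1997 - 1 = 1996: (p + p//4 - p//100 + p//400) mod 7 = (1996 + 499 - 19 + 4) mod 7 = 2480 mod 7 = 2 -> Wednesday (Mon=0 ... Sun=6)
Days before February (Jan): 31 days
Weekday index = (2 + 31) mod 7 = 5

Saturday


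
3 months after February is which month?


February is month 2
2 + 3 = 5

May


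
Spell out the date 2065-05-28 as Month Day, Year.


ISO 2065-05-28 parses as year=2065, month=05, day=28
Month 5 -> May

May 28, 2065


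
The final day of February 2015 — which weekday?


February 2015 has 28 days
Anchor: Jan 1, 2015. With p = 2015 - 1 = 2014: (p + p//4 - p//100 + p//400) mod 7 = (2014 + 503 - 20 + 5) mod 7 = 2502 mod 7 = 3 -> Thursday (Mon=0 ... Sun=6)
Days before February (Jan): 31; February 1 index = (3 + 31) mod 7 = 6 -> Sunday
Last day offset: 28 - 1 = 27 days
Weekday index = (6 + 27) mod 7 = 5

Saturday, February 28


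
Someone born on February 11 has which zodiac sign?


Date: February 11
Conventional tropical zodiac dates: Aquarius from January 20 onward; Pisces starts February 19
February 11 falls within the Aquarius range

Aquarius


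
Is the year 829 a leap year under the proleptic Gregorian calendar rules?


Gregorian leap year rule: divisible by 4, but not by 100, unless also by 400.
829 is not divisible by 4 -> not a leap year

No


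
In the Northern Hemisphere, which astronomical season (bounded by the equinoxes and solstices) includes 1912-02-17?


Date: February 17
Astronomical Winter (approx.; exact equinox/solstice day varies by year): December 21 to March 19
February 17 falls within the Winter window

Winter


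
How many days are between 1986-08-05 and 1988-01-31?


From 1986-08-05 to 1988-01-31
1986-08-05: days before August = 31 + 28 + 31 + 30 + 31 + 30 + 31 = 212 (1986 is not a leap year); day of year = 212 + 5 = 217
1988-01-31: day of year = 31
Rest of 1986: 365 - 217 = 148
Full years 1987 (365): 365
Total = 148 + 365 + 31 = 544

544 days


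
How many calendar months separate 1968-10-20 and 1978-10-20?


From October 1968 to October 1978
10 years * 12 = 120 months = 120

120 months


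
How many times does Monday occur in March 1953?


March 1953 has 31 days
Anchor: Jan 1, 1953. With p = 1953 - 1 = 1952: (p + p//4 - p//100 + p//400) mod 7 = (1952 + 488 - 19 + 4) mod 7 = 2425 mod 7 = 3 -> Thursday (Mon=0 ... Sun=6)
Days before March (Jan-Feb): 59; March 1 index = (3 + 59) mod 7 = 6 -> Sunday
First Monday is March 2
Mondays: 2, 9, 16, 23, 30

5 Mondays


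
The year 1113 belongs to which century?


Century = (year - 1) // 100 + 1
= (1113 - 1) // 100 + 1
= 1112 // 100 + 1
= 11 + 1

12th century


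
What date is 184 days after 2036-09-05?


Start: 2036-09-05, add 184 days
September 2036 has 30 days: 30 - 5 = 25 days to September 30 -> 159 left
October 2036 has 31 days -> 128 left
November 2036 has 30 days -> 98 left
December 2036 has 31 days -> 67 left
January 2037 has 31 days -> 36 left
February 2037 has 28 days -> 8 left
March 2037: 8 <= 31 -> lands on March 8

Result: 2037-03-08


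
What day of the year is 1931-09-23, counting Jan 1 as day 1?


Date: September 23, 1931
Days in months 1 through 8: 243
Plus 23 days in September

Day of year: 266


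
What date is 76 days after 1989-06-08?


Start: 1989-06-08, add 76 days
June 1989 has 30 days: 30 - 8 = 22 days to June 30 -> 54 left
July 1989 has 31 days -> 23 left
August 1989: 23 <= 31 -> lands on August 23

Result: 1989-08-23


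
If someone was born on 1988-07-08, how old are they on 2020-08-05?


Birth: 1988-07-08
Reference: 2020-08-05
Year difference: 2020 - 1988 = 32

32 years old


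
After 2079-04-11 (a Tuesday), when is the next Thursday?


Current: Tuesday
Target: Thursday
Days ahead: 2

Next Thursday: 2079-04-13


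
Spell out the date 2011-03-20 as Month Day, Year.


ISO 2011-03-20 parses as year=2011, month=03, day=20
Month 3 -> March

March 20, 2011


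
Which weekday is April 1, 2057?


Target: April 1, 2057
Anchor: Jan 1, 2057. With p = 2057 - 1 = 2056: (p + p//4 - p//100 + p//400) mod 7 = (2056 + 514 - 20 + 5) mod 7 = 2555 mod 7 = 0 -> Monday (Mon=0 ... Sun=6)
Days before April (Jan-Mar): 90 days
Weekday index = (0 + 90) mod 7 = 6

Sunday


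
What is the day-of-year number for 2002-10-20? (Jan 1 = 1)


Date: October 20, 2002
Days in months 1 through 9: 273
Plus 20 days in October

Day of year: 293


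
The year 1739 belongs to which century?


Century = (year - 1) // 100 + 1
= (1739 - 1) // 100 + 1
= 1738 // 100 + 1
= 17 + 1

18th century


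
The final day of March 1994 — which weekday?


March 1994 has 31 days
Anchor: Jan 1, 1994. With p = 1994 - 1 = 1993: (p + p//4 - p//100 + p//400) mod 7 = (1993 + 498 - 19 + 4) mod 7 = 2476 mod 7 = 5 -> Saturday (Mon=0 ... Sun=6)
Days before March (Jan-Feb): 59; March 1 index = (5 + 59) mod 7 = 1 -> Tuesday
Last day offset: 31 - 1 = 30 days
Weekday index = (1 + 30) mod 7 = 3

Thursday, March 31


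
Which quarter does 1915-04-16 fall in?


Month: April (month 4)
Q1: Jan-Mar, Q2: Apr-Jun, Q3: Jul-Sep, Q4: Oct-Dec

Q2


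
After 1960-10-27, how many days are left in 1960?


Day of year: 301 of 366
Remaining = 366 - 301

65 days


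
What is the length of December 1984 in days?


December 1984

31 days


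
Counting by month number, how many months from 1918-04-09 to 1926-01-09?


From April 1918 to January 1926
8 years * 12 = 96 months, minus 3 months = 93

93 months


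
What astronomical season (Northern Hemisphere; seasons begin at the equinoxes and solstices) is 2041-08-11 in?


Date: August 11
Astronomical Summer (approx.; exact equinox/solstice day varies by year): June 21 to September 21
August 11 falls within the Summer window

Summer


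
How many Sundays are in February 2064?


February 2064 has 29 days
Anchor: Jan 1, 2064. With p = 2064 - 1 = 2063: (p + p//4 - p//100 + p//400) mod 7 = (2063 + 515 - 20 + 5) mod 7 = 2563 mod 7 = 1 -> Tuesday (Mon=0 ... Sun=6)
Days before February (Jan): 31; February 1 index = (1 + 31) mod 7 = 4 -> Friday
First Sunday is February 3
Sundays: 3, 10, 17, 24

4 Sundays


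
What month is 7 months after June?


June is month 6
6 + 7 = 13; wrap: 13 - 12 = 1

January


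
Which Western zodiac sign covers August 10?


Date: August 10
Conventional tropical zodiac dates: Leo from July 23 onward; Virgo starts August 23
August 10 falls within the Leo range

Leo


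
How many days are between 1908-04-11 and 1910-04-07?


From 1908-04-11 to 1910-04-07
1908-04-11: days before April = 31 + 29 + 31 = 91 (1908 is a leap year); day of year = 91 + 11 = 102
1910-04-07: days before April = 31 + 28 + 31 = 90 (1910 is not a leap year); day of year = 90 + 7 = 97
Rest of 1908: 366 - 102 = 264
Full years 1909 (365): 365
Total = 264 + 365 + 97 = 726

726 days


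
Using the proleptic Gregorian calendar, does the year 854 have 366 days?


Gregorian leap year rule: divisible by 4, but not by 100, unless also by 400.
854 is not divisible by 4 -> not a leap year

No


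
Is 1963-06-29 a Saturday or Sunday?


Anchor: Jan 1, 1963. With p = 1963 - 1 = 1962: (p + p//4 - p//100 + p//400) mod 7 = (1962 + 490 - 19 + 4) mod 7 = 2437 mod 7 = 1 -> Tuesday (Mon=0 ... Sun=6)
Day of year: 180; offset = 179
Weekday index = (1 + 179) mod 7 = 5 -> Saturday
Weekend days: Saturday, Sunday

Yes


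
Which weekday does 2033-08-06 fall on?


Date: August 6, 2033
Anchor: Jan 1, 2033. With p = 2033 - 1 = 2032: (p + p//4 - p//100 + p//400) mod 7 = (2032 + 508 - 20 + 5) mod 7 = 2525 mod 7 = 5 -> Saturday (Mon=0 ... Sun=6)
Days before August (Jan-Jul): 212; offset = 212 + 6 - 1 = 217
Weekday index = (5 + 217) mod 7 = 5

Day of the week: Saturday


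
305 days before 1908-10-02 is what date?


Start: 1908-10-02, subtract 305 days
Back 2 days from October 2 reaches September 30, 1908 -> 303 left
September 1908 has 30 days -> back to August 31, 1908 -> 273 left
August 1908 has 31 days -> back to July 31, 1908 -> 242 left
July 1908 has 31 days -> back to June 30, 1908 -> 211 left
June 1908 has 30 days -> back to May 31, 1908 -> 181 left
May 1908 has 31 days -> back to April 30, 1908 -> 150 left
April 1908 has 30 days -> back to March 31, 1908 -> 120 left
March 1908 has 31 days -> back to February 29, 1908 -> 89 left
February 1908 has 29 days -> back to January 31, 1908 -> 60 left
January 1908 has 31 days -> back to December 31, 1907 -> 29 left
December 1907: 31 - 29 = 2 -> lands on December 2

Result: 1907-12-02


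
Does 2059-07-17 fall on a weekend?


Anchor: Jan 1, 2059. With p = 2059 - 1 = 2058: (p + p//4 - p//100 + p//400) mod 7 = (2058 + 514 - 20 + 5) mod 7 = 2557 mod 7 = 2 -> Wednesday (Mon=0 ... Sun=6)
Day of year: 198; offset = 197
Weekday index = (2 + 197) mod 7 = 3 -> Thursday
Weekend days: Saturday, Sunday

No


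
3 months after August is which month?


August is month 8
8 + 3 = 11

November


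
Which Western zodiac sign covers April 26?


Date: April 26
Conventional tropical zodiac dates: Taurus from April 20 onward; Gemini starts May 21
April 26 falls within the Taurus range

Taurus


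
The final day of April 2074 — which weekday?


April 2074 has 30 days
Anchor: Jan 1, 2074. With p = 2074 - 1 = 2073: (p + p//4 - p//100 + p//400) mod 7 = (2073 + 518 - 20 + 5) mod 7 = 2576 mod 7 = 0 -> Monday (Mon=0 ... Sun=6)
Days before April (Jan-Mar): 90; April 1 index = (0 + 90) mod 7 = 6 -> Sunday
Last day offset: 30 - 1 = 29 days
Weekday index = (6 + 29) mod 7 = 0

Monday, April 30


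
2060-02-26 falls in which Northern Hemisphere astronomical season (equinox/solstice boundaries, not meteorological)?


Date: February 26
Astronomical Winter (approx.; exact equinox/solstice day varies by year): December 21 to March 19
February 26 falls within the Winter window

Winter


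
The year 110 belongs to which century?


Century = (year - 1) // 100 + 1
= (110 - 1) // 100 + 1
= 109 // 100 + 1
= 1 + 1

2nd century


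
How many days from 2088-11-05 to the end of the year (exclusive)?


Day of year: 310 of 366
Remaining = 366 - 310

56 days


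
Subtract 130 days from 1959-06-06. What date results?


Start: 1959-06-06, subtract 130 days
Back 6 days from June 6 reaches May 31, 1959 -> 124 left
May 1959 has 31 days -> back to April 30, 1959 -> 93 left
April 1959 has 30 days -> back to March 31, 1959 -> 63 left
March 1959 has 31 days -> back to February 28, 1959 -> 32 left
February 1959 has 28 days -> back to January 31, 1959 -> 4 left
January 1959: 31 - 4 = 27 -> lands on January 27

Result: 1959-01-27


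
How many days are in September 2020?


September 2020

30 days


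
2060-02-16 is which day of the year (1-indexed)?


Date: February 16, 2060
Days in months 1 through 1: 31
Plus 16 days in February

Day of year: 47


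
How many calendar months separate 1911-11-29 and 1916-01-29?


From November 1911 to January 1916
5 years * 12 = 60 months, minus 10 months = 50

50 months


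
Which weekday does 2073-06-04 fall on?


Date: June 4, 2073
Anchor: Jan 1, 2073. With p = 2073 - 1 = 2072: (p + p//4 - p//100 + p//400) mod 7 = (2072 + 518 - 20 + 5) mod 7 = 2575 mod 7 = 6 -> Sunday (Mon=0 ... Sun=6)
Days before June (Jan-May): 151; offset = 151 + 4 - 1 = 154
Weekday index = (6 + 154) mod 7 = 6

Day of the week: Sunday


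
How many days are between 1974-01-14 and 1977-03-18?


From 1974-01-14 to 1977-03-18
1974-01-14: day of year = 14
1977-03-18: days before March = 31 + 28 = 59 (1977 is not a leap year); day of year = 59 + 18 = 77
Rest of 1974: 365 - 14 = 351
Full years 1975 (365), 1976 (366): 731
Total = 351 + 731 + 77 = 1159

1159 days


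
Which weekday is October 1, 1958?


Target: October 1, 1958
Anchor: Jan 1, 1958. With p = 1958 - 1 = 1957: (p + p//4 - p//100 + p//400) mod 7 = (1957 + 489 - 19 + 4) mod 7 = 2431 mod 7 = 2 -> Wednesday (Mon=0 ... Sun=6)
Days before October (Jan-Sep): 273 days
Weekday index = (2 + 273) mod 7 = 2

Wednesday


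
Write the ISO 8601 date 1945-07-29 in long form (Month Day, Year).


ISO 1945-07-29 parses as year=1945, month=07, day=29
Month 7 -> July

July 29, 1945


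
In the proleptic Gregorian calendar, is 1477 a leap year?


Gregorian leap year rule: divisible by 4, but not by 100, unless also by 400.
1477 is not divisible by 4 -> not a leap year

No


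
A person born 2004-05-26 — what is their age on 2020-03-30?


Birth: 2004-05-26
Reference: 2020-03-30
Year difference: 2020 - 2004 = 16
Birthday not yet reached in 2020, subtract 1

15 years old


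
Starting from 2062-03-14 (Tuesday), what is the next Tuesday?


Current: Tuesday
Target: Tuesday
Days ahead: 7

Next Tuesday: 2062-03-21


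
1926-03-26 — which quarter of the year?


Month: March (month 3)
Q1: Jan-Mar, Q2: Apr-Jun, Q3: Jul-Sep, Q4: Oct-Dec

Q1


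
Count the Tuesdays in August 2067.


August 2067 has 31 days
Anchor: Jan 1, 2067. With p = 2067 - 1 = 2066: (p + p//4 - p//100 + p//400) mod 7 = (2066 + 516 - 20 + 5) mod 7 = 2567 mod 7 = 5 -> Saturday (Mon=0 ... Sun=6)
Days before August (Jan-Jul): 212; August 1 index = (5 + 212) mod 7 = 0 -> Monday
First Tuesday is August 2
Tuesdays: 2, 9, 16, 23, 30

5 Tuesdays


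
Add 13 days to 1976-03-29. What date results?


Start: 1976-03-29, add 13 days
March 1976 has 31 days: 31 - 29 = 2 days to March 31 -> 11 left
April 1976: 11 <= 30 -> lands on April 11

Result: 1976-04-11


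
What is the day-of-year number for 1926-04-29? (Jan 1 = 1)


Date: April 29, 1926
Days in months 1 through 3: 90
Plus 29 days in April

Day of year: 119


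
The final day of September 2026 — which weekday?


September 2026 has 30 days
Anchor: Jan 1, 2026. With p = 2026 - 1 = 2025: (p + p//4 - p//100 + p//400) mod 7 = (2025 + 506 - 20 + 5) mod 7 = 2516 mod 7 = 3 -> Thursday (Mon=0 ... Sun=6)
Days before September (Jan-Aug): 243; September 1 index = (3 + 243) mod 7 = 1 -> Tuesday
Last day offset: 30 - 1 = 29 days
Weekday index = (1 + 29) mod 7 = 2

Wednesday, September 30


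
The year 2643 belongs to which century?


Century = (year - 1) // 100 + 1
= (2643 - 1) // 100 + 1
= 2642 // 100 + 1
= 26 + 1

27th century


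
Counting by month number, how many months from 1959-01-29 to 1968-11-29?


From January 1959 to November 1968
9 years * 12 = 108 months, plus 10 months = 118

118 months


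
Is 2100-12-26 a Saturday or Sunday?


Anchor: Jan 1, 2100. With p = 2100 - 1 = 2099: (p + p//4 - p//100 + p//400) mod 7 = (2099 + 524 - 20 + 5) mod 7 = 2608 mod 7 = 4 -> Friday (Mon=0 ... Sun=6)
Day of year: 360; offset = 359
Weekday index = (4 + 359) mod 7 = 6 -> Sunday
Weekend days: Saturday, Sunday

Yes


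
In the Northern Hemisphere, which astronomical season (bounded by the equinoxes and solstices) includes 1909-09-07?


Date: September 7
Astronomical Summer (approx.; exact equinox/solstice day varies by year): June 21 to September 21
September 7 falls within the Summer window

Summer


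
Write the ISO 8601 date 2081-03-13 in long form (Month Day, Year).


ISO 2081-03-13 parses as year=2081, month=03, day=13
Month 3 -> March

March 13, 2081


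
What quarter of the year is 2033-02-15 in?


Month: February (month 2)
Q1: Jan-Mar, Q2: Apr-Jun, Q3: Jul-Sep, Q4: Oct-Dec

Q1


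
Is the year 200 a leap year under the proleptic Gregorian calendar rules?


Gregorian leap year rule: divisible by 4, but not by 100, unless also by 400.
200 is divisible by 100 but not 400 -> not a leap year

No


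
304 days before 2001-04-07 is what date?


Start: 2001-04-07, subtract 304 days
Back 7 days from April 7 reaches March 31, 2001 -> 297 left
March 2001 has 31 days -> back to February 28, 2001 -> 266 left
February 2001 has 28 days -> back to January 31, 2001 -> 238 left
January 2001 has 31 days -> back to December 31, 2000 -> 207 left
December 2000 has 31 days -> back to November 30, 2000 -> 176 left
November 2000 has 30 days -> back to October 31, 2000 -> 146 left
October 2000 has 31 days -> back to September 30, 2000 -> 115 left
September 2000 has 30 days -> back to August 31, 2000 -> 85 left
August 2000 has 31 days -> back to July 31, 2000 -> 54 left
July 2000 has 31 days -> back to June 30, 2000 -> 23 left
June 2000: 30 - 23 = 7 -> lands on June 7

Result: 2000-06-07


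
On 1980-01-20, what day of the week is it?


Date: January 20, 1980
Anchor: Jan 1, 1980. With p = 1980 - 1 = 1979: (p + p//4 - p//100 + p//400) mod 7 = (1979 + 494 - 19 + 4) mod 7 = 2458 mod 7 = 1 -> Tuesday (Mon=0 ... Sun=6)
Days into year = 20 - 1 = 19
Weekday index = (1 + 19) mod 7 = 6

Day of the week: Sunday


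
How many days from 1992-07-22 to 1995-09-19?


From 1992-07-22 to 1995-09-19
1992-07-22: days before July = 31 + 29 + 31 + 30 + 31 + 30 = 182 (1992 is a leap year); day of year = 182 + 22 = 204
1995-09-19: days before September = 31 + 28 + 31 + 30 + 31 + 30 + 31 + 31 = 243 (1995 is not a leap year); day of year = 243 + 19 = 262
Rest of 1992: 366 - 204 = 162
Full years 1993 (365), 1994 (365): 730
Total = 162 + 730 + 262 = 1154

1154 days
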